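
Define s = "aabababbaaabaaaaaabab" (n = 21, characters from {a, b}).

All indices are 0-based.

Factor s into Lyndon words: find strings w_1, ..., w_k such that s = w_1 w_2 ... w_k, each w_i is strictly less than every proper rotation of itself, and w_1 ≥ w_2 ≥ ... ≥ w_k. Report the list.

emit factor 1: 'aabababb' (i=0, period=8)
emit factor 2: 'aaab' (i=8, period=4)
emit factor 3: 'aaaaaabab' (i=12, period=9)

["aabababb", "aaab", "aaaaaabab"]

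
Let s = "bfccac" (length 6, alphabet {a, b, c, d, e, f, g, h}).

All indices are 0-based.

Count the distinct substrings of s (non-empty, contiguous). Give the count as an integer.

sorted suffixes:
  #0 SA[0]=4  'ac'
  #1 SA[1]=0  'bfccac'
  #2 SA[2]=5  'c'
  #3 SA[3]=3  'cac'
  #4 SA[4]=2  'ccac'
  #5 SA[5]=1  'fccac'

SA = [4, 0, 5, 3, 2, 1]
rank  pair      lcp
   1  s[4:],s[0:]  0  ''
   2  s[0:],s[5:]  0  ''
   3  s[5:],s[3:]  1  'c'
   4  s[3:],s[2:]  1  'c'
   5  s[2:],s[1:]  0  ''

n(n+1)/2 = 6·7/2 = 21
Σ LCP = 0 + 0 + 0 + 1 + 1 + 0 = 2
distinct = 21 − 2 = 19

19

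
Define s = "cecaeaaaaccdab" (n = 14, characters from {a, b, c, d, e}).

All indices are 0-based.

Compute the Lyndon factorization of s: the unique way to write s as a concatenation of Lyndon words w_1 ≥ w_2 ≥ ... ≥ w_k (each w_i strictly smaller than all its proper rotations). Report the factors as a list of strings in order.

["ce", "c", "ae", "aaaaccdab"]

emit factor 1: 'ce' (i=0, period=2)
emit factor 2: 'c' (i=2, period=1)
emit factor 3: 'ae' (i=3, period=2)
emit factor 4: 'aaaaccdab' (i=5, period=9)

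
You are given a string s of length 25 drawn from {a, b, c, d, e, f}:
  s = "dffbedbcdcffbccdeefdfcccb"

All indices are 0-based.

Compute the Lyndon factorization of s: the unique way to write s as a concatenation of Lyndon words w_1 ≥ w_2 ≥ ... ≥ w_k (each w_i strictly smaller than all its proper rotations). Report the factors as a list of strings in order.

emit factor 1: 'dff' (i=0, period=3)
emit factor 2: 'bed' (i=3, period=3)
emit factor 3: 'bcdcff' (i=6, period=6)
emit factor 4: 'bccdeefdfccc' (i=12, period=12)
emit factor 5: 'b' (i=24, period=1)

["dff", "bed", "bcdcff", "bccdeefdfccc", "b"]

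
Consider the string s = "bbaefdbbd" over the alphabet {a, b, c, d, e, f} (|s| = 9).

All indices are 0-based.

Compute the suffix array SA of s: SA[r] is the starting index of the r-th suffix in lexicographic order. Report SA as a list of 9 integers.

[2, 1, 0, 6, 7, 8, 5, 3, 4]

rank | idx | suffix
   0 |   2 | aefdbbd
   1 |   1 | baefdbbd
   2 |   0 | bbaefdbbd
   3 |   6 | bbd
   4 |   7 | bd
   5 |   8 | d
   6 |   5 | dbbd
   7 |   3 | efdbbd
   8 |   4 | fdbbd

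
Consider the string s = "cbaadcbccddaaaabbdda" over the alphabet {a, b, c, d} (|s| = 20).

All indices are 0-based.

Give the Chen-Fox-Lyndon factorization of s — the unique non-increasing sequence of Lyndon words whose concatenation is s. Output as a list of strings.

emit factor 1: 'c' (i=0, period=1)
emit factor 2: 'b' (i=1, period=1)
emit factor 3: 'aadcbccdd' (i=2, period=9)
emit factor 4: 'aaaabbdd' (i=11, period=8)
emit factor 5: 'a' (i=19, period=1)

["c", "b", "aadcbccdd", "aaaabbdd", "a"]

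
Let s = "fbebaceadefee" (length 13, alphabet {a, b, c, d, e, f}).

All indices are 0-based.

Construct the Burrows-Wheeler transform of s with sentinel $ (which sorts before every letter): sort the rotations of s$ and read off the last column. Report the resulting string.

ebeefaaecbfd$e

rank  rotation        last
    0  $fbebaceadefee  e
    1  aceadefee$fbeb  b
    2  adefee$fbebace  e
    3  baceadefee$fbe  e
    4  bebaceadefee$f  f
    5  ceadefee$fbeba  a
    6  defee$fbebacea  a
    7  e$fbebaceadefe  e
    8  eadefee$fbebac  c
    9  ebaceadefee$fb  b
   10  ee$fbebaceadef  f
   11  efee$fbebacead  d
   12  fbebaceadefee$  $
   13  fee$fbebaceade  e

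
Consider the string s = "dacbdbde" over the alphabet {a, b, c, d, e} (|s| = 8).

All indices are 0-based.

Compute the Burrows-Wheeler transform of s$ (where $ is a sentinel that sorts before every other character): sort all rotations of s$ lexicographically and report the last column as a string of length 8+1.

edcda$bbd

rank  rotation   last
    0  $dacbdbde  e
    1  acbdbde$d  d
    2  bdbde$dac  c
    3  bde$dacbd  d
    4  cbdbde$da  a
    5  dacbdbde$  $
    6  dbde$dacb  b
    7  de$dacbdb  b
    8  e$dacbdbd  d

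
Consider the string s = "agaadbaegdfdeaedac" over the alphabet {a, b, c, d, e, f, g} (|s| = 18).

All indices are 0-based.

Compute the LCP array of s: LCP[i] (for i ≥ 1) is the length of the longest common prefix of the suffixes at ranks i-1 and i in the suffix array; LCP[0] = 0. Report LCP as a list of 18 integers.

rank | idx | suffix
   0 |   2 | aadbaegdfdeaedac
   1 |  16 | ac
   2 |   3 | adbaegdfdeaedac
   3 |  13 | aedac
   4 |   6 | aegdfdeaedac
   5 |   0 | agaadbaegdfdeaedac
   6 |   5 | baegdfdeaedac
   7 |  17 | c
   8 |  15 | dac
   9 |   4 | dbaegdfdeaedac
  10 |  11 | deaedac
  11 |   9 | dfdeaedac
  12 |  12 | eaedac
  13 |  14 | edac
  14 |   7 | egdfdeaedac
  15 |  10 | fdeaedac
  16 |   1 | gaadbaegdfdeaedac
  17 |   8 | gdfdeaedac

SA = [2, 16, 3, 13, 6, 0, 5, 17, 15, 4, 11, 9, 12, 14, 7, 10, 1, 8]
[i] adj suffixes → lcp
  [1] 2/16 → 1 ('a')
  [2] 16/3 → 1 ('a')
  [3] 3/13 → 1 ('a')
  [4] 13/6 → 2 ('ae')
  [5] 6/0 → 1 ('a')
  [6] 0/5 → 0 ('')
  [7] 5/17 → 0 ('')
  [8] 17/15 → 0 ('')
  [9] 15/4 → 1 ('d')
  [10] 4/11 → 1 ('d')
  [11] 11/9 → 1 ('d')
  [12] 9/12 → 0 ('')
  [13] 12/14 → 1 ('e')
  [14] 14/7 → 1 ('e')
  [15] 7/10 → 0 ('')
  [16] 10/1 → 0 ('')
  [17] 1/8 → 1 ('g')

[0, 1, 1, 1, 2, 1, 0, 0, 0, 1, 1, 1, 0, 1, 1, 0, 0, 1]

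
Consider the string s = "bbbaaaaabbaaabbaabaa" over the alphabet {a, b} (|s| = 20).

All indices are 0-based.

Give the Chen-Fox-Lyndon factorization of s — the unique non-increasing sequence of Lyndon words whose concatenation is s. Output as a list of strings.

emit factor 1: 'b' (i=0, period=1)
emit factor 2: 'b' (i=1, period=1)
emit factor 3: 'b' (i=2, period=1)
emit factor 4: 'aaaaabbaaabbaab' (i=3, period=15)
emit factor 5: 'a' (i=18, period=1)
emit factor 6: 'a' (i=19, period=1)

["b", "b", "b", "aaaaabbaaabbaab", "a", "a"]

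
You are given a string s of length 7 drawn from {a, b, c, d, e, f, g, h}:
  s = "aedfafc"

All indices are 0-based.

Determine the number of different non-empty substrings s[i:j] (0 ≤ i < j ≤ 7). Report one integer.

sorted suffixes:
  #0 SA[0]=0  'aedfafc'
  #1 SA[1]=4  'afc'
  #2 SA[2]=6  'c'
  #3 SA[3]=2  'dfafc'
  #4 SA[4]=1  'edfafc'
  #5 SA[5]=3  'fafc'
  #6 SA[6]=5  'fc'

SA = [0, 4, 6, 2, 1, 3, 5]
[i] adj suffixes → lcp
  [1] 0/4 → 1 ('a')
  [2] 4/6 → 0 ('')
  [3] 6/2 → 0 ('')
  [4] 2/1 → 0 ('')
  [5] 1/3 → 0 ('')
  [6] 3/5 → 1 ('f')

n(n+1)/2 = 7·8/2 = 28
Σ LCP = 0 + 1 + 0 + 0 + 0 + 0 + 1 = 2
distinct = 28 − 2 = 26

26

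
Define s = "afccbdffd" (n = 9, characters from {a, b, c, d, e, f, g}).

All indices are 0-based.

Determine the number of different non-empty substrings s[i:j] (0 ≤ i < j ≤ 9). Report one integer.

rank→(start, suffix):
  0 → (0, 'afccbdffd')
  1 → (4, 'bdffd')
  2 → (3, 'cbdffd')
  3 → (2, 'ccbdffd')
  4 → (8, 'd')
  5 → (5, 'dffd')
  6 → (1, 'fccbdffd')
  7 → (7, 'fd')
  8 → (6, 'ffd')

SA = [0, 4, 3, 2, 8, 5, 1, 7, 6]
[i] adj suffixes → lcp
  [1] 0/4 → 0 ('')
  [2] 4/3 → 0 ('')
  [3] 3/2 → 1 ('c')
  [4] 2/8 → 0 ('')
  [5] 8/5 → 1 ('d')
  [6] 5/1 → 0 ('')
  [7] 1/7 → 1 ('f')
  [8] 7/6 → 1 ('f')

n(n+1)/2 = 9·10/2 = 45
Σ LCP = 0 + 0 + 0 + 1 + 0 + 1 + 0 + 1 + 1 = 4
distinct = 45 − 4 = 41

41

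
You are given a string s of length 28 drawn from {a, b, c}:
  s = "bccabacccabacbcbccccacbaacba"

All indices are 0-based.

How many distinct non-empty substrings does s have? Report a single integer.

rank | idx | suffix
   0 |  27 | a
   1 |  23 | aacba
   2 |   9 | abacbcbccccacbaacba
   3 |   3 | abacccabacbcbccccacbaacba
   4 |  24 | acba
   5 |  20 | acbaacba
   6 |  11 | acbcbccccacbaacba
   7 |   5 | acccabacbcbccccacbaacba
   8 |  26 | ba
   9 |  22 | baacba
  10 |  10 | bacbcbccccacbaacba
  11 |   4 | bacccabacbcbccccacbaacba
  12 |  13 | bcbccccacbaacba
  13 |   0 | bccabacccabacbcbccccacbaacba
  14 |  15 | bccccacbaacba
  15 |   8 | cabacbcbccccacbaacba
  16 |   2 | cabacccabacbcbccccacbaacba
  17 |  19 | cacbaacba
  18 |  25 | cba
  19 |  21 | cbaacba
  20 |  12 | cbcbccccacbaacba
  21 |  14 | cbccccacbaacba
  22 |   7 | ccabacbcbccccacbaacba
  23 |   1 | ccabacccabacbcbccccacbaacba
  24 |  18 | ccacbaacba
  25 |   6 | cccabacbcbccccacbaacba
  26 |  17 | cccacbaacba
  27 |  16 | ccccacbaacba

SA = [27, 23, 9, 3, 24, 20, 11, 5, 26, 22, 10, 4, 13, 0, 15, 8, 2, 19, 25, 21, 12, 14, 7, 1, 18, 6, 17, 16]
rank  pair      lcp
   1  s[27:],s[23:]  1  'a'
   2  s[23:],s[9:]  1  'a'
   3  s[9:],s[3:]  4  'abac'
   4  s[3:],s[24:]  1  'a'
   5  s[24:],s[20:]  4  'acba'
   6  s[20:],s[11:]  3  'acb'
   7  s[11:],s[5:]  2  'ac'
   8  s[5:],s[26:]  0  ''
   9  s[26:],s[22:]  2  'ba'
  10  s[22:],s[10:]  2  'ba'
  11  s[10:],s[4:]  3  'bac'
  12  s[4:],s[13:]  1  'b'
  13  s[13:],s[0:]  2  'bc'
  14  s[0:],s[15:]  3  'bcc'
  15  s[15:],s[8:]  0  ''
  16  s[8:],s[2:]  5  'cabac'
  17  s[2:],s[19:]  2  'ca'
  18  s[19:],s[25:]  1  'c'
  19  s[25:],s[21:]  3  'cba'
  20  s[21:],s[12:]  2  'cb'
  21  s[12:],s[14:]  3  'cbc'
  22  s[14:],s[7:]  1  'c'
  23  s[7:],s[1:]  6  'ccabac'
  24  s[1:],s[18:]  3  'cca'
  25  s[18:],s[6:]  2  'cc'
  26  s[6:],s[17:]  4  'ccca'
  27  s[17:],s[16:]  3  'ccc'

n(n+1)/2 = 28·29/2 = 406
Σ LCP = 0 + 1 + 1 + 4 + 1 + 4 + 3 + 2 + 0 + 2 + 2 + 3 + 1 + 2 + 3 + 0 + 5 + 2 + 1 + 3 + 2 + 3 + 1 + 6 + 3 + 2 + 4 + 3 = 64
distinct = 406 − 64 = 342

342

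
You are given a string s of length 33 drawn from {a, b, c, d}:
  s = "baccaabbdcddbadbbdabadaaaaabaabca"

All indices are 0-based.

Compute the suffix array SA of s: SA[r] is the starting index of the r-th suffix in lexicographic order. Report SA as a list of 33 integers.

rank | idx | suffix
   0 |  32 | a
   1 |  22 | aaaaabaabca
   2 |  23 | aaaabaabca
   3 |  24 | aaabaabca
   4 |  25 | aabaabca
   5 |   4 | aabbdcddbadbbdabadaaaaabaabca
   6 |  28 | aabca
   7 |  26 | abaabca
   8 |  18 | abadaaaaabaabca
   9 |   5 | abbdcddbadbbdabadaaaaabaabca
  10 |  29 | abca
  11 |   1 | accaabbdcddbadbbdabadaaaaabaabca
  12 |  20 | adaaaaabaabca
  13 |  13 | adbbdabadaaaaabaabca
  14 |  27 | baabca
  15 |   0 | baccaabbdcddbadbbdabadaaaaabaabca
  16 |  19 | badaaaaabaabca
  17 |  12 | badbbdabadaaaaabaabca
  18 |  15 | bbdabadaaaaabaabca
  19 |   6 | bbdcddbadbbdabadaaaaabaabca
  20 |  30 | bca
  21 |  16 | bdabadaaaaabaabca
  22 |   7 | bdcddbadbbdabadaaaaabaabca
  23 |  31 | ca
  24 |   3 | caabbdcddbadbbdabadaaaaabaabca
  25 |   2 | ccaabbdcddbadbbdabadaaaaabaabca
  26 |   9 | cddbadbbdabadaaaaabaabca
  27 |  21 | daaaaabaabca
  28 |  17 | dabadaaaaabaabca
  29 |  11 | dbadbbdabadaaaaabaabca
  30 |  14 | dbbdabadaaaaabaabca
  31 |   8 | dcddbadbbdabadaaaaabaabca
  32 |  10 | ddbadbbdabadaaaaabaabca

[32, 22, 23, 24, 25, 4, 28, 26, 18, 5, 29, 1, 20, 13, 27, 0, 19, 12, 15, 6, 30, 16, 7, 31, 3, 2, 9, 21, 17, 11, 14, 8, 10]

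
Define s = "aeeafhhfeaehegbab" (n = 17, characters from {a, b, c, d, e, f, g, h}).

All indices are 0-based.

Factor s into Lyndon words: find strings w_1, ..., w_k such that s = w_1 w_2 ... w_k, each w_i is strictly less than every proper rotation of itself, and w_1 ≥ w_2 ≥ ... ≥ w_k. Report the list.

["aeeafhhfeaehegb", "ab"]

emit factor 1: 'aeeafhhfeaehegb' (i=0, period=15)
emit factor 2: 'ab' (i=15, period=2)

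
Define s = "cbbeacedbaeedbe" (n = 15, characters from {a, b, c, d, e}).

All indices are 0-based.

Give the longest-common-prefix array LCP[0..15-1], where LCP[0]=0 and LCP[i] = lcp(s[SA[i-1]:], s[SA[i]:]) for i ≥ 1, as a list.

[0, 1, 0, 1, 1, 2, 0, 1, 0, 2, 0, 1, 1, 3, 1]

sorted suffixes:
  #0 SA[0]=4  'acedbaeedbe'
  #1 SA[1]=9  'aeedbe'
  #2 SA[2]=8  'baeedbe'
  #3 SA[3]=1  'bbeacedbaeedbe'
  #4 SA[4]=13  'be'
  #5 SA[5]=2  'beacedbaeedbe'
  #6 SA[6]=0  'cbbeacedbaeedbe'
  #7 SA[7]=5  'cedbaeedbe'
  #8 SA[8]=7  'dbaeedbe'
  #9 SA[9]=12  'dbe'
  #10 SA[10]=14  'e'
  #11 SA[11]=3  'eacedbaeedbe'
  #12 SA[12]=6  'edbaeedbe'
  #13 SA[13]=11  'edbe'
  #14 SA[14]=10  'eedbe'

SA = [4, 9, 8, 1, 13, 2, 0, 5, 7, 12, 14, 3, 6, 11, 10]
i: (SA[i-1],SA[i]) lcp shared
  1: (4,9) 1 'a'
  2: (9,8) 0 ''
  3: (8,1) 1 'b'
  4: (1,13) 1 'b'
  5: (13,2) 2 'be'
  6: (2,0) 0 ''
  7: (0,5) 1 'c'
  8: (5,7) 0 ''
  9: (7,12) 2 'db'
  10: (12,14) 0 ''
  11: (14,3) 1 'e'
  12: (3,6) 1 'e'
  13: (6,11) 3 'edb'
  14: (11,10) 1 'e'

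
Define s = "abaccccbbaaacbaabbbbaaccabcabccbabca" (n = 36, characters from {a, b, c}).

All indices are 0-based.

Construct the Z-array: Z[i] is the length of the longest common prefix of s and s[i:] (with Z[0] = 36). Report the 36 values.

Z[0]=36
i=1: fresh scan; Z[1]=0
i=2: fresh scan; Z[2]=1 scan→box=[2,3)
i=3: fresh scan; Z[3]=0
i=4: fresh scan; Z[4]=0
i=5: fresh scan; Z[5]=0
i=6: fresh scan; Z[6]=0
i=7: fresh scan; Z[7]=0
i=8: fresh scan; Z[8]=0
i=9: fresh scan; Z[9]=1 scan→box=[9,10)
i=10: fresh scan; Z[10]=1 scan→box=[10,11)
i=11: fresh scan; Z[11]=1 scan→box=[11,12)
i=12: fresh scan; Z[12]=0
i=13: fresh scan; Z[13]=0
i=14: fresh scan; Z[14]=1 scan→box=[14,15)
i=15: fresh scan; Z[15]=2 scan→box=[15,17)
i=16: min(r-i=1, Z[1]=0)=0; Z[16]=0
i=17: fresh scan; Z[17]=0
i=18: fresh scan; Z[18]=0
i=19: fresh scan; Z[19]=0
i=20: fresh scan; Z[20]=1 scan→box=[20,21)
i=21: fresh scan; Z[21]=1 scan→box=[21,22)
i=22: fresh scan; Z[22]=0
i=23: fresh scan; Z[23]=0
i=24: fresh scan; Z[24]=2 scan→box=[24,26)
i=25: min(r-i=1, Z[1]=0)=0; Z[25]=0
i=26: fresh scan; Z[26]=0
i=27: fresh scan; Z[27]=2 scan→box=[27,29)
i=28: min(r-i=1, Z[1]=0)=0; Z[28]=0
i=29: fresh scan; Z[29]=0
i=30: fresh scan; Z[30]=0
i=31: fresh scan; Z[31]=0
i=32: fresh scan; Z[32]=2 scan→box=[32,34)
i=33: min(r-i=1, Z[1]=0)=0; Z[33]=0
i=34: fresh scan; Z[34]=0
i=35: fresh scan; Z[35]=1 scan→box=[35,36)

[36, 0, 1, 0, 0, 0, 0, 0, 0, 1, 1, 1, 0, 0, 1, 2, 0, 0, 0, 0, 1, 1, 0, 0, 2, 0, 0, 2, 0, 0, 0, 0, 2, 0, 0, 1]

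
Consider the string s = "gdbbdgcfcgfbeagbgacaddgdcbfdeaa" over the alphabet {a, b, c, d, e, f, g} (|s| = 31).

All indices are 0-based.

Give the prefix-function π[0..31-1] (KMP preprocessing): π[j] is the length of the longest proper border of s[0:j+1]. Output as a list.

π[0] = 0
j=1 s[j]='d': π[1]=0 (border '')
j=2 s[j]='b': π[2]=0 (border '')
j=3 s[j]='b': π[3]=0 (border '')
j=4 s[j]='d': π[4]=0 (border '')
j=5 s[j]='g': π[5]=1 (border 'g')
j=6 s[j]='c': k: 1→0; π[6]=0 (border '')
j=7 s[j]='f': π[7]=0 (border '')
j=8 s[j]='c': π[8]=0 (border '')
j=9 s[j]='g': π[9]=1 (border 'g')
j=10 s[j]='f': k: 1→0; π[10]=0 (border '')
j=11 s[j]='b': π[11]=0 (border '')
j=12 s[j]='e': π[12]=0 (border '')
j=13 s[j]='a': π[13]=0 (border '')
j=14 s[j]='g': π[14]=1 (border 'g')
j=15 s[j]='b': k: 1→0; π[15]=0 (border '')
j=16 s[j]='g': π[16]=1 (border 'g')
j=17 s[j]='a': k: 1→0; π[17]=0 (border '')
j=18 s[j]='c': π[18]=0 (border '')
j=19 s[j]='a': π[19]=0 (border '')
j=20 s[j]='d': π[20]=0 (border '')
j=21 s[j]='d': π[21]=0 (border '')
j=22 s[j]='g': π[22]=1 (border 'g')
j=23 s[j]='d': π[23]=2 (border 'gd')
j=24 s[j]='c': k: 2→0; π[24]=0 (border '')
j=25 s[j]='b': π[25]=0 (border '')
j=26 s[j]='f': π[26]=0 (border '')
j=27 s[j]='d': π[27]=0 (border '')
j=28 s[j]='e': π[28]=0 (border '')
j=29 s[j]='a': π[29]=0 (border '')
j=30 s[j]='a': π[30]=0 (border '')

[0, 0, 0, 0, 0, 1, 0, 0, 0, 1, 0, 0, 0, 0, 1, 0, 1, 0, 0, 0, 0, 0, 1, 2, 0, 0, 0, 0, 0, 0, 0]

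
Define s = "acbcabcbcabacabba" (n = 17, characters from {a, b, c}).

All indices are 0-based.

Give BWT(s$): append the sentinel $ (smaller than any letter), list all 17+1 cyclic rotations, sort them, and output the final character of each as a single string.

abcccb$baaccababba

rank  rotation            last
    0  $acbcabcbcabacabba  a
    1  a$acbcabcbcabacabb  b
    2  abacabba$acbcabcbc  c
    3  abba$acbcabcbcabac  c
    4  abcbcabacabba$acbc  c
    5  acabba$acbcabcbcab  b
    6  acbcabcbcabacabba$  $
    7  ba$acbcabcbcabacab  b
    8  bacabba$acbcabcbca  a
    9  bba$acbcabcbcabaca  a
   10  bcabacabba$acbcabc  c
   11  bcabcbcabacabba$ac  c
   12  bcbcabacabba$acbca  a
   13  cabacabba$acbcabcb  b
   14  cabba$acbcabcbcaba  a
   15  cabcbcabacabba$acb  b
   16  cbcabacabba$acbcab  b
   17  cbcabcbcabacabba$a  a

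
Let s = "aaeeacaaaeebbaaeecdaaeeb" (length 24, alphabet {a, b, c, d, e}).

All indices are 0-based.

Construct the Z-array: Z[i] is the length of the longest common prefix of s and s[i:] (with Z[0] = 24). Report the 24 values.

[24, 1, 0, 0, 1, 0, 2, 4, 1, 0, 0, 0, 0, 4, 1, 0, 0, 0, 0, 4, 1, 0, 0, 0]

Z[0]=24
i=1: fresh scan; Z[1]=1 scan→box=[1,2)
i=2: fresh scan; Z[2]=0
i=3: fresh scan; Z[3]=0
i=4: fresh scan; Z[4]=1 scan→box=[4,5)
i=5: fresh scan; Z[5]=0
i=6: fresh scan; Z[6]=2 scan→box=[6,8)
i=7: min(r-i=1, Z[1]=1)=1; Z[7]=4 scan→box=[7,11)
i=8: min(r-i=3, Z[1]=1)=1; Z[8]=1
i=9: min(r-i=2, Z[2]=0)=0; Z[9]=0
i=10: min(r-i=1, Z[3]=0)=0; Z[10]=0
i=11: fresh scan; Z[11]=0
i=12: fresh scan; Z[12]=0
i=13: fresh scan; Z[13]=4 scan→box=[13,17)
i=14: min(r-i=3, Z[1]=1)=1; Z[14]=1
i=15: min(r-i=2, Z[2]=0)=0; Z[15]=0
i=16: min(r-i=1, Z[3]=0)=0; Z[16]=0
i=17: fresh scan; Z[17]=0
i=18: fresh scan; Z[18]=0
i=19: fresh scan; Z[19]=4 scan→box=[19,23)
i=20: min(r-i=3, Z[1]=1)=1; Z[20]=1
i=21: min(r-i=2, Z[2]=0)=0; Z[21]=0
i=22: min(r-i=1, Z[3]=0)=0; Z[22]=0
i=23: fresh scan; Z[23]=0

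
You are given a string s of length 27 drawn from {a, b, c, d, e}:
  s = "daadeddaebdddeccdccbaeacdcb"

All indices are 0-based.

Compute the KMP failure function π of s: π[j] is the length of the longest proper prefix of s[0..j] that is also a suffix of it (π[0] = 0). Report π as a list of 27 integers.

[0, 0, 0, 1, 0, 1, 1, 2, 0, 0, 1, 1, 1, 0, 0, 0, 1, 0, 0, 0, 0, 0, 0, 0, 1, 0, 0]

π[0] = 0
j=1 s[j]='a': π[1]=0 (border '')
j=2 s[j]='a': π[2]=0 (border '')
j=3 s[j]='d': π[3]=1 (border 'd')
j=4 s[j]='e': k: 1→0; π[4]=0 (border '')
j=5 s[j]='d': π[5]=1 (border 'd')
j=6 s[j]='d': k: 1→0; π[6]=1 (border 'd')
j=7 s[j]='a': π[7]=2 (border 'da')
j=8 s[j]='e': k: 2→0; π[8]=0 (border '')
j=9 s[j]='b': π[9]=0 (border '')
j=10 s[j]='d': π[10]=1 (border 'd')
j=11 s[j]='d': k: 1→0; π[11]=1 (border 'd')
j=12 s[j]='d': k: 1→0; π[12]=1 (border 'd')
j=13 s[j]='e': k: 1→0; π[13]=0 (border '')
j=14 s[j]='c': π[14]=0 (border '')
j=15 s[j]='c': π[15]=0 (border '')
j=16 s[j]='d': π[16]=1 (border 'd')
j=17 s[j]='c': k: 1→0; π[17]=0 (border '')
j=18 s[j]='c': π[18]=0 (border '')
j=19 s[j]='b': π[19]=0 (border '')
j=20 s[j]='a': π[20]=0 (border '')
j=21 s[j]='e': π[21]=0 (border '')
j=22 s[j]='a': π[22]=0 (border '')
j=23 s[j]='c': π[23]=0 (border '')
j=24 s[j]='d': π[24]=1 (border 'd')
j=25 s[j]='c': k: 1→0; π[25]=0 (border '')
j=26 s[j]='b': π[26]=0 (border '')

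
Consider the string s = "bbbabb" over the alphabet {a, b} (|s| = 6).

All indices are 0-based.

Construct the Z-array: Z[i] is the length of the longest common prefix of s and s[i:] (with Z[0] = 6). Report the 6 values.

Z[0]=6
i=1: fresh scan; Z[1]=2 scan→box=[1,3)
i=2: min(r-i=1, Z[1]=2)=1; Z[2]=1
i=3: fresh scan; Z[3]=0
i=4: fresh scan; Z[4]=2 scan→box=[4,6)
i=5: min(r-i=1, Z[1]=2)=1; Z[5]=1

[6, 2, 1, 0, 2, 1]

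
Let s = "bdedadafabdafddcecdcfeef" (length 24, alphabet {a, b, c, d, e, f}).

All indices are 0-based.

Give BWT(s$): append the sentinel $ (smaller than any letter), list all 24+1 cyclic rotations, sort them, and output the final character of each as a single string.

rank  rotation                   last
    0  $bdedadafabdafddcecdcfeef  f
    1  abdafddcecdcfeef$bdedadaf  f
    2  adafabdafddcecdcfeef$bded  d
    3  afabdafddcecdcfeef$bdedad  d
    4  afddcecdcfeef$bdedadafabd  d
    5  bdafddcecdcfeef$bdedadafa  a
    6  bdedadafabdafddcecdcfeef$  $
    7  cdcfeef$bdedadafabdafddce  e
    8  cecdcfeef$bdedadafabdafdd  d
    9  cfeef$bdedadafabdafddcecd  d
   10  dadafabdafddcecdcfeef$bde  e
   11  dafabdafddcecdcfeef$bdeda  a
   12  dafddcecdcfeef$bdedadafab  b
   13  dcecdcfeef$bdedadafabdafd  d
   14  dcfeef$bdedadafabdafddcec  c
   15  ddcecdcfeef$bdedadafabdaf  f
   16  dedadafabdafddcecdcfeef$b  b
   17  ecdcfeef$bdedadafabdafddc  c
   18  edadafabdafddcecdcfeef$bd  d
   19  eef$bdedadafabdafddcecdcf  f
   20  ef$bdedadafabdafddcecdcfe  e
   21  f$bdedadafabdafddcecdcfee  e
   22  fabdafddcecdcfeef$bdedada  a
   23  fddcecdcfeef$bdedadafabda  a
   24  feef$bdedadafabdafddcecdc  c

ffddda$eddeabdcfbcdfeeaac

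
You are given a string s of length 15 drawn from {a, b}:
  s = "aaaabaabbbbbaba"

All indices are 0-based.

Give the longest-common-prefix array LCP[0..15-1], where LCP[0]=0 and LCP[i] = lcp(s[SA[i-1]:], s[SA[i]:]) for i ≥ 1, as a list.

rank→(start, suffix):
  0 → (14, 'a')
  1 → (0, 'aaaabaabbbbbaba')
  2 → (1, 'aaabaabbbbbaba')
  3 → (2, 'aabaabbbbbaba')
  4 → (5, 'aabbbbbaba')
  5 → (12, 'aba')
  6 → (3, 'abaabbbbbaba')
  7 → (6, 'abbbbbaba')
  8 → (13, 'ba')
  9 → (4, 'baabbbbbaba')
  10 → (11, 'baba')
  11 → (10, 'bbaba')
  12 → (9, 'bbbaba')
  13 → (8, 'bbbbaba')
  14 → (7, 'bbbbbaba')

SA = [14, 0, 1, 2, 5, 12, 3, 6, 13, 4, 11, 10, 9, 8, 7]
i: (SA[i-1],SA[i]) lcp shared
  1: (14,0) 1 'a'
  2: (0,1) 3 'aaa'
  3: (1,2) 2 'aa'
  4: (2,5) 3 'aab'
  5: (5,12) 1 'a'
  6: (12,3) 3 'aba'
  7: (3,6) 2 'ab'
  8: (6,13) 0 ''
  9: (13,4) 2 'ba'
  10: (4,11) 2 'ba'
  11: (11,10) 1 'b'
  12: (10,9) 2 'bb'
  13: (9,8) 3 'bbb'
  14: (8,7) 4 'bbbb'

[0, 1, 3, 2, 3, 1, 3, 2, 0, 2, 2, 1, 2, 3, 4]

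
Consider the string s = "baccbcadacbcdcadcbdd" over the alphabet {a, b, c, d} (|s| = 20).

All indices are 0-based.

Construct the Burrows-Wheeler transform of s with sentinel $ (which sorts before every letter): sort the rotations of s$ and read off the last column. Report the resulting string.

ddbcc$cccbdcadabdacab

rank  rotation               last
    0  $baccbcadacbcdcadcbdd  d
    1  acbcdcadcbdd$baccbcad  d
    2  accbcadacbcdcadcbdd$b  b
    3  adacbcdcadcbdd$baccbc  c
    4  adcbdd$baccbcadacbcdc  c
    5  baccbcadacbcdcadcbdd$  $
    6  bcadacbcdcadcbdd$bacc  c
    7  bcdcadcbdd$baccbcadac  c
    8  bdd$baccbcadacbcdcadc  c
    9  cadacbcdcadcbdd$baccb  b
   10  cadcbdd$baccbcadacbcd  d
   11  cbcadacbcdcadcbdd$bac  c
   12  cbcdcadcbdd$baccbcada  a
   13  cbdd$baccbcadacbcdcad  d
   14  ccbcadacbcdcadcbdd$ba  a
   15  cdcadcbdd$baccbcadacb  b
   16  d$baccbcadacbcdcadcbd  d
   17  dacbcdcadcbdd$baccbca  a
   18  dcadcbdd$baccbcadacbc  c
   19  dcbdd$baccbcadacbcdca  a
   20  dd$baccbcadacbcdcadcb  b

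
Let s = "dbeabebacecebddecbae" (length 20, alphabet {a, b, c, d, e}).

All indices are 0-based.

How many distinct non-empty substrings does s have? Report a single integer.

rank | idx | suffix
   0 |   3 | abebacecebddecbae
   1 |   7 | acecebddecbae
   2 |  18 | ae
   3 |   6 | bacecebddecbae
   4 |  17 | bae
   5 |  12 | bddecbae
   6 |   1 | beabebacecebddecbae
   7 |   4 | bebacecebddecbae
   8 |  16 | cbae
   9 |  10 | cebddecbae
  10 |   8 | cecebddecbae
  11 |   0 | dbeabebacecebddecbae
  12 |  13 | ddecbae
  13 |  14 | decbae
  14 |  19 | e
  15 |   2 | eabebacecebddecbae
  16 |   5 | ebacecebddecbae
  17 |  11 | ebddecbae
  18 |  15 | ecbae
  19 |   9 | ecebddecbae

SA = [3, 7, 18, 6, 17, 12, 1, 4, 16, 10, 8, 0, 13, 14, 19, 2, 5, 11, 15, 9]
rank  pair      lcp
   1  s[3:],s[7:]  1  'a'
   2  s[7:],s[18:]  1  'a'
   3  s[18:],s[6:]  0  ''
   4  s[6:],s[17:]  2  'ba'
   5  s[17:],s[12:]  1  'b'
   6  s[12:],s[1:]  1  'b'
   7  s[1:],s[4:]  2  'be'
   8  s[4:],s[16:]  0  ''
   9  s[16:],s[10:]  1  'c'
  10  s[10:],s[8:]  2  'ce'
  11  s[8:],s[0:]  0  ''
  12  s[0:],s[13:]  1  'd'
  13  s[13:],s[14:]  1  'd'
  14  s[14:],s[19:]  0  ''
  15  s[19:],s[2:]  1  'e'
  16  s[2:],s[5:]  1  'e'
  17  s[5:],s[11:]  2  'eb'
  18  s[11:],s[15:]  1  'e'
  19  s[15:],s[9:]  2  'ec'

n(n+1)/2 = 20·21/2 = 210
Σ LCP = 0 + 1 + 1 + 0 + 2 + 1 + 1 + 2 + 0 + 1 + 2 + 0 + 1 + 1 + 0 + 1 + 1 + 2 + 1 + 2 = 20
distinct = 210 − 20 = 190

190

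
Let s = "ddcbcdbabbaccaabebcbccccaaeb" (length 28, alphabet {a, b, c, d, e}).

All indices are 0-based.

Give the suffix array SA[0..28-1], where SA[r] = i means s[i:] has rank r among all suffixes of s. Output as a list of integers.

rank→(start, suffix):
  0 → (13, 'aabebcbccccaaeb')
  1 → (24, 'aaeb')
  2 → (7, 'abbaccaabebcbccccaaeb')
  3 → (14, 'abebcbccccaaeb')
  4 → (10, 'accaabebcbccccaaeb')
  5 → (25, 'aeb')
  6 → (27, 'b')
  7 → (6, 'babbaccaabebcbccccaaeb')
  8 → (9, 'baccaabebcbccccaaeb')
  9 → (8, 'bbaccaabebcbccccaaeb')
  10 → (17, 'bcbccccaaeb')
  11 → (19, 'bccccaaeb')
  12 → (3, 'bcdbabbaccaabebcbccccaaeb')
  13 → (15, 'bebcbccccaaeb')
  14 → (12, 'caabebcbccccaaeb')
  15 → (23, 'caaeb')
  16 → (18, 'cbccccaaeb')
  17 → (2, 'cbcdbabbaccaabebcbccccaaeb')
  18 → (11, 'ccaabebcbccccaaeb')
  19 → (22, 'ccaaeb')
  20 → (21, 'cccaaeb')
  21 → (20, 'ccccaaeb')
  22 → (4, 'cdbabbaccaabebcbccccaaeb')
  23 → (5, 'dbabbaccaabebcbccccaaeb')
  24 → (1, 'dcbcdbabbaccaabebcbccccaaeb')
  25 → (0, 'ddcbcdbabbaccaabebcbccccaaeb')
  26 → (26, 'eb')
  27 → (16, 'ebcbccccaaeb')

[13, 24, 7, 14, 10, 25, 27, 6, 9, 8, 17, 19, 3, 15, 12, 23, 18, 2, 11, 22, 21, 20, 4, 5, 1, 0, 26, 16]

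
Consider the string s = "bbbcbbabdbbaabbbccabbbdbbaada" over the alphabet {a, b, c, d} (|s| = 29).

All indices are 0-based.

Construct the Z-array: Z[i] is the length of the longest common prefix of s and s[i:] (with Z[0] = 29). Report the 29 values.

Z[0]=29
i=1: i≥r, start 0; Z[1]=2 grow→box=[1,3)
i=2: min(r-i=1, Z[1]=2)=1; Z[2]=1
i=3: i≥r, start 0; Z[3]=0
i=4: i≥r, start 0; Z[4]=2 grow→box=[4,6)
i=5: min(r-i=1, Z[1]=2)=1; Z[5]=1
i=6: i≥r, start 0; Z[6]=0
i=7: i≥r, start 0; Z[7]=1 grow→box=[7,8)
i=8: i≥r, start 0; Z[8]=0
i=9: i≥r, start 0; Z[9]=2 grow→box=[9,11)
i=10: min(r-i=1, Z[1]=2)=1; Z[10]=1
i=11: i≥r, start 0; Z[11]=0
i=12: i≥r, start 0; Z[12]=0
i=13: i≥r, start 0; Z[13]=4 grow→box=[13,17)
i=14: min(r-i=3, Z[1]=2)=2; Z[14]=2
i=15: min(r-i=2, Z[2]=1)=1; Z[15]=1
i=16: min(r-i=1, Z[3]=0)=0; Z[16]=0
i=17: i≥r, start 0; Z[17]=0
i=18: i≥r, start 0; Z[18]=0
i=19: i≥r, start 0; Z[19]=3 grow→box=[19,22)
i=20: min(r-i=2, Z[1]=2)=2; Z[20]=2
i=21: min(r-i=1, Z[2]=1)=1; Z[21]=1
i=22: i≥r, start 0; Z[22]=0
i=23: i≥r, start 0; Z[23]=2 grow→box=[23,25)
i=24: min(r-i=1, Z[1]=2)=1; Z[24]=1
i=25: i≥r, start 0; Z[25]=0
i=26: i≥r, start 0; Z[26]=0
i=27: i≥r, start 0; Z[27]=0
i=28: i≥r, start 0; Z[28]=0

[29, 2, 1, 0, 2, 1, 0, 1, 0, 2, 1, 0, 0, 4, 2, 1, 0, 0, 0, 3, 2, 1, 0, 2, 1, 0, 0, 0, 0]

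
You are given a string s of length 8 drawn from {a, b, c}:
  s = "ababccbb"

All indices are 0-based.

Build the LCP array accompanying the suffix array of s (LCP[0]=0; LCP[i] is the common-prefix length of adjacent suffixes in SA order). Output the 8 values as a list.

[0, 2, 0, 1, 1, 1, 0, 1]

rank→(start, suffix):
  0 → (0, 'ababccbb')
  1 → (2, 'abccbb')
  2 → (7, 'b')
  3 → (1, 'babccbb')
  4 → (6, 'bb')
  5 → (3, 'bccbb')
  6 → (5, 'cbb')
  7 → (4, 'ccbb')

SA = [0, 2, 7, 1, 6, 3, 5, 4]
[i] adj suffixes → lcp
  [1] 0/2 → 2 ('ab')
  [2] 2/7 → 0 ('')
  [3] 7/1 → 1 ('b')
  [4] 1/6 → 1 ('b')
  [5] 6/3 → 1 ('b')
  [6] 3/5 → 0 ('')
  [7] 5/4 → 1 ('c')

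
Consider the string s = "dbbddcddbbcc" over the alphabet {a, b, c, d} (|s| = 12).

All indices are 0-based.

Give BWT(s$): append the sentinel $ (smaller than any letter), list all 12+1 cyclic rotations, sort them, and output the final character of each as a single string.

rank  rotation       last
    0  $dbbddcddbbcc  c
    1  bbcc$dbbddcdd  d
    2  bbddcddbbcc$d  d
    3  bcc$dbbddcddb  b
    4  bddcddbbcc$db  b
    5  c$dbbddcddbbc  c
    6  cc$dbbddcddbb  b
    7  cddbbcc$dbbdd  d
    8  dbbcc$dbbddcd  d
    9  dbbddcddbbcc$  $
   10  dcddbbcc$dbbd  d
   11  ddbbcc$dbbddc  c
   12  ddcddbbcc$dbb  b

cddbbcbdd$dcb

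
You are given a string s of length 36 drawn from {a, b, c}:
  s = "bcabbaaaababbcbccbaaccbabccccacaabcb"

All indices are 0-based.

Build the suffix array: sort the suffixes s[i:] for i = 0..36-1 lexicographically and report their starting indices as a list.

sorted suffixes:
  #0 SA[0]=5  'aaaababbcbccbaaccbabccccacaabcb'
  #1 SA[1]=6  'aaababbcbccbaaccbabccccacaabcb'
  #2 SA[2]=7  'aababbcbccbaaccbabccccacaabcb'
  #3 SA[3]=31  'aabcb'
  #4 SA[4]=18  'aaccbabccccacaabcb'
  #5 SA[5]=8  'ababbcbccbaaccbabccccacaabcb'
  #6 SA[6]=2  'abbaaaababbcbccbaaccbabccccacaabcb'
  #7 SA[7]=10  'abbcbccbaaccbabccccacaabcb'
  #8 SA[8]=32  'abcb'
  #9 SA[9]=23  'abccccacaabcb'
  #10 SA[10]=29  'acaabcb'
  #11 SA[11]=19  'accbabccccacaabcb'
  #12 SA[12]=35  'b'
  #13 SA[13]=4  'baaaababbcbccbaaccbabccccacaabcb'
  #14 SA[14]=17  'baaccbabccccacaabcb'
  #15 SA[15]=9  'babbcbccbaaccbabccccacaabcb'
  #16 SA[16]=22  'babccccacaabcb'
  #17 SA[17]=3  'bbaaaababbcbccbaaccbabccccacaabcb'
  #18 SA[18]=11  'bbcbccbaaccbabccccacaabcb'
  #19 SA[19]=0  'bcabbaaaababbcbccbaaccbabccccacaabcb'
  #20 SA[20]=33  'bcb'
  #21 SA[21]=12  'bcbccbaaccbabccccacaabcb'
  #22 SA[22]=14  'bccbaaccbabccccacaabcb'
  #23 SA[23]=24  'bccccacaabcb'
  #24 SA[24]=30  'caabcb'
  #25 SA[25]=1  'cabbaaaababbcbccbaaccbabccccacaabcb'
  #26 SA[26]=28  'cacaabcb'
  #27 SA[27]=34  'cb'
  #28 SA[28]=16  'cbaaccbabccccacaabcb'
  #29 SA[29]=21  'cbabccccacaabcb'
  #30 SA[30]=13  'cbccbaaccbabccccacaabcb'
  #31 SA[31]=27  'ccacaabcb'
  #32 SA[32]=15  'ccbaaccbabccccacaabcb'
  #33 SA[33]=20  'ccbabccccacaabcb'
  #34 SA[34]=26  'cccacaabcb'
  #35 SA[35]=25  'ccccacaabcb'

[5, 6, 7, 31, 18, 8, 2, 10, 32, 23, 29, 19, 35, 4, 17, 9, 22, 3, 11, 0, 33, 12, 14, 24, 30, 1, 28, 34, 16, 21, 13, 27, 15, 20, 26, 25]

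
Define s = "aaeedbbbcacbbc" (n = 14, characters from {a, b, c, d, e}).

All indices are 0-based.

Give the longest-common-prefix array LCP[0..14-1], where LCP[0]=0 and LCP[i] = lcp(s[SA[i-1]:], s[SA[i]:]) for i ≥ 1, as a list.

[0, 1, 1, 0, 2, 3, 1, 2, 0, 1, 1, 0, 0, 1]

rank→(start, suffix):
  0 → (0, 'aaeedbbbcacbbc')
  1 → (9, 'acbbc')
  2 → (1, 'aeedbbbcacbbc')
  3 → (5, 'bbbcacbbc')
  4 → (11, 'bbc')
  5 → (6, 'bbcacbbc')
  6 → (12, 'bc')
  7 → (7, 'bcacbbc')
  8 → (13, 'c')
  9 → (8, 'cacbbc')
  10 → (10, 'cbbc')
  11 → (4, 'dbbbcacbbc')
  12 → (3, 'edbbbcacbbc')
  13 → (2, 'eedbbbcacbbc')

SA = [0, 9, 1, 5, 11, 6, 12, 7, 13, 8, 10, 4, 3, 2]
rank  pair      lcp
   1  s[0:],s[9:]  1  'a'
   2  s[9:],s[1:]  1  'a'
   3  s[1:],s[5:]  0  ''
   4  s[5:],s[11:]  2  'bb'
   5  s[11:],s[6:]  3  'bbc'
   6  s[6:],s[12:]  1  'b'
   7  s[12:],s[7:]  2  'bc'
   8  s[7:],s[13:]  0  ''
   9  s[13:],s[8:]  1  'c'
  10  s[8:],s[10:]  1  'c'
  11  s[10:],s[4:]  0  ''
  12  s[4:],s[3:]  0  ''
  13  s[3:],s[2:]  1  'e'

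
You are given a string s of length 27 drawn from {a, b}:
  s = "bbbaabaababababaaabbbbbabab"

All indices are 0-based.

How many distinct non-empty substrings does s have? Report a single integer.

rank→(start, suffix):
  0 → (15, 'aaabbbbbabab')
  1 → (3, 'aabaababababaaabbbbbabab')
  2 → (6, 'aababababaaabbbbbabab')
  3 → (16, 'aabbbbbabab')
  4 → (25, 'ab')
  5 → (13, 'abaaabbbbbabab')
  6 → (4, 'abaababababaaabbbbbabab')
  7 → (23, 'abab')
  8 → (11, 'ababaaabbbbbabab')
  9 → (9, 'abababaaabbbbbabab')
  10 → (7, 'ababababaaabbbbbabab')
  11 → (17, 'abbbbbabab')
  12 → (26, 'b')
  13 → (14, 'baaabbbbbabab')
  14 → (2, 'baabaababababaaabbbbbabab')
  15 → (5, 'baababababaaabbbbbabab')
  16 → (24, 'bab')
  17 → (12, 'babaaabbbbbabab')
  18 → (22, 'babab')
  19 → (10, 'bababaaabbbbbabab')
  20 → (8, 'babababaaabbbbbabab')
  21 → (1, 'bbaabaababababaaabbbbbabab')
  22 → (21, 'bbabab')
  23 → (0, 'bbbaabaababababaaabbbbbabab')
  24 → (20, 'bbbabab')
  25 → (19, 'bbbbabab')
  26 → (18, 'bbbbbabab')

SA = [15, 3, 6, 16, 25, 13, 4, 23, 11, 9, 7, 17, 26, 14, 2, 5, 24, 12, 22, 10, 8, 1, 21, 0, 20, 19, 18]
i: (SA[i-1],SA[i]) lcp shared
  1: (15,3) 2 'aa'
  2: (3,6) 4 'aaba'
  3: (6,16) 3 'aab'
  4: (16,25) 1 'a'
  5: (25,13) 2 'ab'
  6: (13,4) 4 'abaa'
  7: (4,23) 3 'aba'
  8: (23,11) 4 'abab'
  9: (11,9) 5 'ababa'
  10: (9,7) 7 'abababa'
  11: (7,17) 2 'ab'
  12: (17,26) 0 ''
  13: (26,14) 1 'b'
  14: (14,2) 3 'baa'
  15: (2,5) 5 'baaba'
  16: (5,24) 2 'ba'
  17: (24,12) 3 'bab'
  18: (12,22) 4 'baba'
  19: (22,10) 5 'babab'
  20: (10,8) 6 'bababa'
  21: (8,1) 1 'b'
  22: (1,21) 3 'bba'
  23: (21,0) 2 'bb'
  24: (0,20) 4 'bbba'
  25: (20,19) 3 'bbb'
  26: (19,18) 4 'bbbb'

n(n+1)/2 = 27·28/2 = 378
Σ LCP = 0 + 2 + 4 + 3 + 1 + 2 + 4 + 3 + 4 + 5 + 7 + 2 + 0 + 1 + 3 + 5 + 2 + 3 + 4 + 5 + 6 + 1 + 3 + 2 + 4 + 3 + 4 = 83
distinct = 378 − 83 = 295

295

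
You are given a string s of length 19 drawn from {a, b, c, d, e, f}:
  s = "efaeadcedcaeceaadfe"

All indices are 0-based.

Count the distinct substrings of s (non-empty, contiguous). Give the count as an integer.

171

sorted suffixes:
  #0 SA[0]=14  'aadfe'
  #1 SA[1]=4  'adcedcaeceaadfe'
  #2 SA[2]=15  'adfe'
  #3 SA[3]=2  'aeadcedcaeceaadfe'
  #4 SA[4]=10  'aeceaadfe'
  #5 SA[5]=9  'caeceaadfe'
  #6 SA[6]=12  'ceaadfe'
  #7 SA[7]=6  'cedcaeceaadfe'
  #8 SA[8]=8  'dcaeceaadfe'
  #9 SA[9]=5  'dcedcaeceaadfe'
  #10 SA[10]=16  'dfe'
  #11 SA[11]=18  'e'
  #12 SA[12]=13  'eaadfe'
  #13 SA[13]=3  'eadcedcaeceaadfe'
  #14 SA[14]=11  'eceaadfe'
  #15 SA[15]=7  'edcaeceaadfe'
  #16 SA[16]=0  'efaeadcedcaeceaadfe'
  #17 SA[17]=1  'faeadcedcaeceaadfe'
  #18 SA[18]=17  'fe'

SA = [14, 4, 15, 2, 10, 9, 12, 6, 8, 5, 16, 18, 13, 3, 11, 7, 0, 1, 17]
i: (SA[i-1],SA[i]) lcp shared
  1: (14,4) 1 'a'
  2: (4,15) 2 'ad'
  3: (15,2) 1 'a'
  4: (2,10) 2 'ae'
  5: (10,9) 0 ''
  6: (9,12) 1 'c'
  7: (12,6) 2 'ce'
  8: (6,8) 0 ''
  9: (8,5) 2 'dc'
  10: (5,16) 1 'd'
  11: (16,18) 0 ''
  12: (18,13) 1 'e'
  13: (13,3) 2 'ea'
  14: (3,11) 1 'e'
  15: (11,7) 1 'e'
  16: (7,0) 1 'e'
  17: (0,1) 0 ''
  18: (1,17) 1 'f'

n(n+1)/2 = 19·20/2 = 190
Σ LCP = 0 + 1 + 2 + 1 + 2 + 0 + 1 + 2 + 0 + 2 + 1 + 0 + 1 + 2 + 1 + 1 + 1 + 0 + 1 = 19
distinct = 190 − 19 = 171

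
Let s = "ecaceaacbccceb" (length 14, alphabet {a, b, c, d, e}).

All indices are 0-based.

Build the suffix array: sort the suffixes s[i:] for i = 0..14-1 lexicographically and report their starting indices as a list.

[5, 6, 2, 13, 8, 1, 7, 9, 10, 3, 11, 4, 12, 0]

sorted suffixes:
  #0 SA[0]=5  'aacbccceb'
  #1 SA[1]=6  'acbccceb'
  #2 SA[2]=2  'aceaacbccceb'
  #3 SA[3]=13  'b'
  #4 SA[4]=8  'bccceb'
  #5 SA[5]=1  'caceaacbccceb'
  #6 SA[6]=7  'cbccceb'
  #7 SA[7]=9  'ccceb'
  #8 SA[8]=10  'cceb'
  #9 SA[9]=3  'ceaacbccceb'
  #10 SA[10]=11  'ceb'
  #11 SA[11]=4  'eaacbccceb'
  #12 SA[12]=12  'eb'
  #13 SA[13]=0  'ecaceaacbccceb'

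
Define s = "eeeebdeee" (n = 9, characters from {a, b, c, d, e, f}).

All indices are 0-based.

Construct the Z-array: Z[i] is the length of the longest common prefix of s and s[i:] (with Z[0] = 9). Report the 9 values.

[9, 3, 2, 1, 0, 0, 3, 2, 1]

Z[0]=9
i=1: i≥r, start 0; Z[1]=3 extend→box=[1,4)
i=2: min(r-i=2, Z[1]=3)=2; Z[2]=2
i=3: min(r-i=1, Z[2]=2)=1; Z[3]=1
i=4: i≥r, start 0; Z[4]=0
i=5: i≥r, start 0; Z[5]=0
i=6: i≥r, start 0; Z[6]=3 extend→box=[6,9)
i=7: min(r-i=2, Z[1]=3)=2; Z[7]=2
i=8: min(r-i=1, Z[2]=2)=1; Z[8]=1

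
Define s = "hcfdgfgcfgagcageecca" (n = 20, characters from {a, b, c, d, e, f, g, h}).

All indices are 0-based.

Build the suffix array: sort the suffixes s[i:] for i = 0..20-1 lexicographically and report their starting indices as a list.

rank | idx | suffix
   0 |  19 | a
   1 |  10 | agcageecca
   2 |  13 | ageecca
   3 |  18 | ca
   4 |  12 | cageecca
   5 |  17 | cca
   6 |   1 | cfdgfgcfgagcageecca
   7 |   7 | cfgagcageecca
   8 |   3 | dgfgcfgagcageecca
   9 |  16 | ecca
  10 |  15 | eecca
  11 |   2 | fdgfgcfgagcageecca
  12 |   8 | fgagcageecca
  13 |   5 | fgcfgagcageecca
  14 |   9 | gagcageecca
  15 |  11 | gcageecca
  16 |   6 | gcfgagcageecca
  17 |  14 | geecca
  18 |   4 | gfgcfgagcageecca
  19 |   0 | hcfdgfgcfgagcageecca

[19, 10, 13, 18, 12, 17, 1, 7, 3, 16, 15, 2, 8, 5, 9, 11, 6, 14, 4, 0]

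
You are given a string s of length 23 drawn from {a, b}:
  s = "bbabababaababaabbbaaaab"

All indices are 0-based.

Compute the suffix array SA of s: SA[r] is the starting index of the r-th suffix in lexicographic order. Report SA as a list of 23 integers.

[18, 19, 20, 8, 13, 21, 6, 11, 4, 9, 2, 14, 22, 17, 7, 12, 5, 10, 3, 1, 16, 0, 15]

rank→(start, suffix):
  0 → (18, 'aaaab')
  1 → (19, 'aaab')
  2 → (20, 'aab')
  3 → (8, 'aababaabbbaaaab')
  4 → (13, 'aabbbaaaab')
  5 → (21, 'ab')
  6 → (6, 'abaababaabbbaaaab')
  7 → (11, 'abaabbbaaaab')
  8 → (4, 'ababaababaabbbaaaab')
  9 → (9, 'ababaabbbaaaab')
  10 → (2, 'abababaababaabbbaaaab')
  11 → (14, 'abbbaaaab')
  12 → (22, 'b')
  13 → (17, 'baaaab')
  14 → (7, 'baababaabbbaaaab')
  15 → (12, 'baabbbaaaab')
  16 → (5, 'babaababaabbbaaaab')
  17 → (10, 'babaabbbaaaab')
  18 → (3, 'bababaababaabbbaaaab')
  19 → (1, 'babababaababaabbbaaaab')
  20 → (16, 'bbaaaab')
  21 → (0, 'bbabababaababaabbbaaaab')
  22 → (15, 'bbbaaaab')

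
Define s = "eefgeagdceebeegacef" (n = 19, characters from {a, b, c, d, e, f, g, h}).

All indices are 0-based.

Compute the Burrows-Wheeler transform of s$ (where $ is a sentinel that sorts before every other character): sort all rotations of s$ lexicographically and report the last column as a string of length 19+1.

rank  rotation              last
    0  $eefgeagdceebeegacef  f
    1  acef$eefgeagdceebeeg  g
    2  agdceebeegacef$eefge  e
    3  beegacef$eefgeagdcee  e
    4  ceebeegacef$eefgeagd  d
    5  cef$eefgeagdceebeega  a
    6  dceebeegacef$eefgeag  g
    7  eagdceebeegacef$eefg  g
    8  ebeegacef$eefgeagdce  e
    9  eebeegacef$eefgeagdc  c
   10  eefgeagdceebeegacef$  $
   11  eegacef$eefgeagdceeb  b
   12  ef$eefgeagdceebeegac  c
   13  efgeagdceebeegacef$e  e
   14  egacef$eefgeagdceebe  e
   15  f$eefgeagdceebeegace  e
   16  fgeagdceebeegacef$ee  e
   17  gacef$eefgeagdceebee  e
   18  gdceebeegacef$eefgea  a
   19  geagdceebeegacef$eef  f

fgeedaggec$bceeeeeaf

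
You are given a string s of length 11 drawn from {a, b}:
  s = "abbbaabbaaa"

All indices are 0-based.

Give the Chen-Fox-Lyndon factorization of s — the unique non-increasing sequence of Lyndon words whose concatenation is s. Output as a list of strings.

emit factor 1: 'abbb' (i=0, period=4)
emit factor 2: 'aabb' (i=4, period=4)
emit factor 3: 'a' (i=8, period=1)
emit factor 4: 'a' (i=9, period=1)
emit factor 5: 'a' (i=10, period=1)

["abbb", "aabb", "a", "a", "a"]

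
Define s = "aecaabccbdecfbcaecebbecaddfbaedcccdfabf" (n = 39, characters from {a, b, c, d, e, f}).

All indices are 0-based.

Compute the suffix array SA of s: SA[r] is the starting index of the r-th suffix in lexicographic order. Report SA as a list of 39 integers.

rank | idx | suffix
   0 |   3 | aabccbdecfbcaecebbecaddfbaedcccdfabf
   1 |   4 | abccbdecfbcaecebbecaddfbaedcccdfabf
   2 |  36 | abf
   3 |  23 | addfbaedcccdfabf
   4 |   0 | aecaabccbdecfbcaecebbecaddfbaedcccdfabf
   5 |  15 | aecebbecaddfbaedcccdfabf
   6 |  28 | aedcccdfabf
   7 |  27 | baedcccdfabf
   8 |  19 | bbecaddfbaedcccdfabf
   9 |  13 | bcaecebbecaddfbaedcccdfabf
  10 |   5 | bccbdecfbcaecebbecaddfbaedcccdfabf
  11 |   8 | bdecfbcaecebbecaddfbaedcccdfabf
  12 |  20 | becaddfbaedcccdfabf
  13 |  37 | bf
  14 |   2 | caabccbdecfbcaecebbecaddfbaedcccdfabf
  15 |  22 | caddfbaedcccdfabf
  16 |  14 | caecebbecaddfbaedcccdfabf
  17 |   7 | cbdecfbcaecebbecaddfbaedcccdfabf
  18 |   6 | ccbdecfbcaecebbecaddfbaedcccdfabf
  19 |  31 | cccdfabf
  20 |  32 | ccdfabf
  21 |  33 | cdfabf
  22 |  17 | cebbecaddfbaedcccdfabf
  23 |  11 | cfbcaecebbecaddfbaedcccdfabf
  24 |  30 | dcccdfabf
  25 |  24 | ddfbaedcccdfabf
  26 |   9 | decfbcaecebbecaddfbaedcccdfabf
  27 |  34 | dfabf
  28 |  25 | dfbaedcccdfabf
  29 |  18 | ebbecaddfbaedcccdfabf
  30 |   1 | ecaabccbdecfbcaecebbecaddfbaedcccdfabf
  31 |  21 | ecaddfbaedcccdfabf
  32 |  16 | ecebbecaddfbaedcccdfabf
  33 |  10 | ecfbcaecebbecaddfbaedcccdfabf
  34 |  29 | edcccdfabf
  35 |  38 | f
  36 |  35 | fabf
  37 |  26 | fbaedcccdfabf
  38 |  12 | fbcaecebbecaddfbaedcccdfabf

[3, 4, 36, 23, 0, 15, 28, 27, 19, 13, 5, 8, 20, 37, 2, 22, 14, 7, 6, 31, 32, 33, 17, 11, 30, 24, 9, 34, 25, 18, 1, 21, 16, 10, 29, 38, 35, 26, 12]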